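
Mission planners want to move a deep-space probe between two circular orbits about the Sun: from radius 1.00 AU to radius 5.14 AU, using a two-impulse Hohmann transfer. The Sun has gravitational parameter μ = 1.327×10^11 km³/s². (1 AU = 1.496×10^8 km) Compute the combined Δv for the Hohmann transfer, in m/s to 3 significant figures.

Δv = 14400 m/s

In km: r₁ = 1.00 × 1.496×10^8 = 1.496×10^8 km; r₂ = 5.14 × 1.496×10^8 = 7.68944×10^8 km.
The Hohmann ellipse has a_t = (r₁ + r₂)/2 = 4.59272×10^8 km.
Circular speed at r₁: v₁ = √(μ/r₁) = √(1.327×10^11/1.496×10^8) = 29.783 km/s.
Transfer-orbit speed at r₁ (v² = μ(2/r − 1/a)): v_p = √[μ(2/r₁ − 1/a_t)] = 38.537 km/s.
First burn Δv₁ = |v_p − v₁| = 8.754 km/s.
Circular speed at r₂: v₂ = √(μ/r₂) = 13.1368 km/s.
Transfer-orbit speed at r₂: v_a = √[μ(2/r₂ − 1/a_t)] = 7.49754 km/s.
Second burn Δv₂ = |v₂ − v_a| = 5.639 km/s.
Total Δv = Δv₁ + Δv₂ = 14.39 km/s.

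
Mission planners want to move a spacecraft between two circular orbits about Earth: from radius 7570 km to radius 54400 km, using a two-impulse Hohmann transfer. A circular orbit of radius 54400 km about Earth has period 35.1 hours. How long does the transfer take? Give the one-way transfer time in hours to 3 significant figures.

From Kepler's third law T² = 4π²r³/μ at r = 54400 km, T = 35.1 hours = 35.1 × 3600 s = 1.2636×10^5 s: μ = 4π²r³/T² = 3.98050×10^5 km³/s².
Transfer-ellipse semi-major axis a_t = (r₁ + r₂)/2 = (7570 + 54400)/2 = 30985 km.
By Kepler's third law the transfer-orbit period is T = 2π√(a_t³/μ), so t = T/2 = 27160 s.
Converting: 27160 s ÷ 3600 s/hour = 7.54 hours.

t = 7.54 hours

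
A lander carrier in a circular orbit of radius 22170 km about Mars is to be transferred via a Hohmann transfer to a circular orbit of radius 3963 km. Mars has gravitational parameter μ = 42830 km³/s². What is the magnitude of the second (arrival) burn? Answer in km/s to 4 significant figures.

Δv₂ = 0.9947 km/s

Semi-major axis of the transfer orbit: a_t = (22170 + 3963)/2 = 13066.5 km.
Circular speed at r = 3963 km: v_c = √(μ/r) = 3.2875 km/s.
Transfer-orbit speed at the same r (vis-viva, a = a_t): v_t = √[μ(2/r − 1/a_t)] = 4.2822 km/s.
Δv₂ = |v_t − v_c| = |4.2822 − 3.2875| = 0.9947 km/s.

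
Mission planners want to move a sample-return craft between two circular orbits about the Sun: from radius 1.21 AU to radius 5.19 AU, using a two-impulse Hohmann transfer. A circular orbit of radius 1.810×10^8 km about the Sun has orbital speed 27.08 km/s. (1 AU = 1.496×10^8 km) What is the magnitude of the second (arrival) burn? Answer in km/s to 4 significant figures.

Δv₂ = 5.035 km/s

From the circular-orbit relation v² = μ/r at r = 1.810×10^8 km: μ = v²r = (27.08)² × 1.810×10^8 = 1.32732×10^11 km³/s².
In km: r₁ = 1.21 × 1.496×10^8 = 1.81016×10^8 km; r₂ = 5.19 × 1.496×10^8 = 7.76424×10^8 km.
Transfer-ellipse semi-major axis a_t = (r₁ + r₂)/2 = (1.81016×10^8 + 7.76424×10^8)/2 = 4.7872×10^8 km.
On the circular orbit at r = 7.76424×10^8 km, v_c = √(μ/r) = 13.075 km/s.
Transfer-orbit speed at the same r (vis-viva, a = a_t): v_t = √[μ(2/r − 1/a_t)] = 8.0400 km/s.
Δv₂ = |v_t − v_c| = |8.0400 − 13.075| = 5.035 km/s.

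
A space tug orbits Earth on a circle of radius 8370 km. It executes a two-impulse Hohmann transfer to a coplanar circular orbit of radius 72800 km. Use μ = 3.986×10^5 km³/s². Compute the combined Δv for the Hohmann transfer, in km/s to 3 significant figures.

Δv = 3.62 km/s

The Hohmann ellipse has a_t = (r₁ + r₂)/2 = 40585 km.
Circular speed at r₁: v₁ = √(μ/r₁) = √(3.986×10^5/8370) = 6.9009 km/s.
Transfer-orbit speed at r₁ (v² = μ(2/r − 1/a)): v_p = √[μ(2/r₁ − 1/a_t)] = 9.2425 km/s.
First burn Δv₁ = |v_p − v₁| = 2.342 km/s.
At r₂, v₂ = √(μ/r₂) = 2.340 km/s.
Transfer-orbit speed at r₂: v_a = √[μ(2/r₂ − 1/a_t)] = 1.063 km/s.
Second burn Δv₂ = |v₂ − v_a| = 1.277 km/s.
Δv = Δv₁ + Δv₂ = 2.342 + 1.277 = 3.619 km/s.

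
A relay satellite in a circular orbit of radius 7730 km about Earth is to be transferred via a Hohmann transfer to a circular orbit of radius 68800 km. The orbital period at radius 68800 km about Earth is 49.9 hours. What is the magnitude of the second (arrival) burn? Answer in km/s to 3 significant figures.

Δv₂ = 1.32 km/s

From Kepler's third law T² = 4π²r³/μ at r = 68800 km, T = 49.9 hours = 49.9 × 3600 s = 1.7964×10^5 s: μ = 4π²r³/T² = 3.98400×10^5 km³/s².
Transfer-ellipse semi-major axis a_t = (r₁ + r₂)/2 = (7730 + 68800)/2 = 38265 km.
On the circular orbit at r = 68800 km, v_c = √(μ/r) = 2.4064 km/s.
Vis-viva on the transfer ellipse at r = 68800 km gives v_t = √[μ(2/r − 1/a_t)] = 1.0816 km/s.
Δv₂ = |v_t − v_c| = |1.0816 − 2.4064| = 1.325 km/s.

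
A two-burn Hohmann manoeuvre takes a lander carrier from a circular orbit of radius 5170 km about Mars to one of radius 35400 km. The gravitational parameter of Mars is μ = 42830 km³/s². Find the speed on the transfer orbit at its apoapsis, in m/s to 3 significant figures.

Semi-major axis of the transfer orbit: a_t = (5170 + 35400)/2 = 20285 km.
At apoapsis, r = 35400 km.
From the vis-viva equation, v = √[μ(2/r − 1/a_t)] = 0.5553 km/s.

v = 555 m/s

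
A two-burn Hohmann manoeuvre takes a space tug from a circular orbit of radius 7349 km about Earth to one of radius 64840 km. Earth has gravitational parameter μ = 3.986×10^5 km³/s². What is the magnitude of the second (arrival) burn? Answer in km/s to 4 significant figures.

Transfer-ellipse semi-major axis a_t = (r₁ + r₂)/2 = (7349 + 64840)/2 = 36094.5 km.
On the circular orbit at r = 64840 km, v_c = √(μ/r) = 2.4794 km/s.
Transfer-orbit speed at the same r (vis-viva, a = a_t): v_t = √[μ(2/r − 1/a_t)] = 1.1188 km/s.
Δv₂ = |v_t − v_c| = |1.1188 − 2.4794| = 1.361 km/s.

Δv₂ = 1.361 km/s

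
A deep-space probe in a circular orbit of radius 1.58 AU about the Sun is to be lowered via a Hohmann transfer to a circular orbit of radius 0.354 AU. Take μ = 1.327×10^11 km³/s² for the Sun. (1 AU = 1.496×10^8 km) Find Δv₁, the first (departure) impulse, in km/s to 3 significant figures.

Δv₁ = 9.36 km/s

In km: r₁ = 1.58 × 1.496×10^8 = 2.36368×10^8 km; r₂ = 0.354 × 1.496×10^8 = 5.29584×10^7 km.
The Hohmann ellipse has a_t = (r₁ + r₂)/2 = 1.446632×10^8 km.
On the circular orbit at r = 2.36368×10^8 km, v_c = √(μ/r) = 23.694 km/s.
Vis-viva on the transfer ellipse at r = 2.36368×10^8 km gives v_t = √[μ(2/r − 1/a_t)] = 14.336 km/s.
Δv₁ = |v_t − v_c| = |14.336 − 23.694| = 9.358 km/s.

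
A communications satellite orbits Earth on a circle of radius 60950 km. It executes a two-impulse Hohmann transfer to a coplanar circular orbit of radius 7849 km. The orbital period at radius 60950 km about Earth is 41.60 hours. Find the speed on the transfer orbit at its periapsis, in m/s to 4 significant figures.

From Kepler's third law T² = 4π²r³/μ at r = 60950 km, T = 41.60 hours = 41.60 × 3600 s = 1.4976×10^5 s: μ = 4π²r³/T² = 3.98556×10^5 km³/s².
Semi-major axis of the transfer orbit: a_t = (60950 + 7849)/2 = 34399.5 km.
The periapsis of the transfer ellipse is at r = 7849 km.
From the vis-viva equation, v = √[μ(2/r − 1/a_t)] = 9.485 km/s.

v = 9485 m/s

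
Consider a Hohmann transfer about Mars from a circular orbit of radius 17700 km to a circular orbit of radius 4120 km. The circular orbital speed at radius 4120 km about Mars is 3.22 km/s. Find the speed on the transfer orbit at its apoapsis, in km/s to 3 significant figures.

v = 0.955 km/s

From the circular-orbit relation v² = μ/r at r = 4120 km: μ = v²r = (3.22)² × 4120 = 42717.8 km³/s².
Transfer-ellipse semi-major axis a_t = (r₁ + r₂)/2 = (17700 + 4120)/2 = 10910 km.
The apoapsis of the transfer ellipse is at r = 17700 km.
From the vis-viva equation, v = √[μ(2/r − 1/a_t)] = 0.9547 km/s.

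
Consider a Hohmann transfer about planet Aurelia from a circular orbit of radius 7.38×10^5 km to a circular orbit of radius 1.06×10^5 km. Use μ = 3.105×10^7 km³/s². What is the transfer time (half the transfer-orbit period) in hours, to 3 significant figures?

t = 42.9 hours

Transfer-ellipse semi-major axis a_t = (r₁ + r₂)/2 = (7.380×10^5 + 1.060×10^5)/2 = 4.220×10^5 km.
Half the transfer-orbit period gives t = π√(a_t³/μ) = 1.546×10^5 s.
Converting: 1.546×10^5 s ÷ 3600 s/hour = 42.9 hours.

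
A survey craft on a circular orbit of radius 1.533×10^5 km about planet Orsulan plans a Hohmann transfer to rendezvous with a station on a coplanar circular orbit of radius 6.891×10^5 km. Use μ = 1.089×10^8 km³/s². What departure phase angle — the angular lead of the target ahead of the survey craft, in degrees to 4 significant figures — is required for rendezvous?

Semi-major axis of the transfer orbit: a_t = (1.533×10^5 + 6.891×10^5)/2 = 4.212×10^5 km.
Transfer time t = π√(a_t³/μ) = 82294 s.
Target angular speed ω₂ = √(μ/r₂³) = 1.8243×10^-5 rad/s.
Angle swept by the target during transfer: ω₂·t = 1.5013 rad = 86.02°.
Arrival is 180° from departure on the ellipse, so φ = 180° − 86.02° = 93.98°.

φ = 93.98°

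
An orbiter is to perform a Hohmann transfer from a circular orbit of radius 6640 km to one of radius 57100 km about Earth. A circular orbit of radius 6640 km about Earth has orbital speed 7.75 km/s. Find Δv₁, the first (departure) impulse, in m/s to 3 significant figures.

Δv₁ = 2620 m/s

From the circular-orbit relation v² = μ/r at r = 6640 km: μ = v²r = (7.75)² × 6640 = 3.98815×10^5 km³/s².
The Hohmann ellipse has a_t = (r₁ + r₂)/2 = 31870 km.
Circular speed at r = 6640 km: v_c = √(μ/r) = 7.7500 km/s.
Transfer-orbit speed at the same r (vis-viva, a = a_t): v_t = √[μ(2/r − 1/a_t)] = 10.374 km/s.
Δv₁ = |v_t − v_c| = |10.374 − 7.7500| = 2.624 km/s.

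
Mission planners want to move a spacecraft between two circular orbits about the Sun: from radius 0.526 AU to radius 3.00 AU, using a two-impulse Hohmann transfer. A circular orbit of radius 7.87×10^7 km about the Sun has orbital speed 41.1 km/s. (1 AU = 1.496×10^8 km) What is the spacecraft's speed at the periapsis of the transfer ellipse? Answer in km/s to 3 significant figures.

From the circular-orbit relation v² = μ/r at r = 7.87×10^7 km: μ = v²r = (41.1)² × 7.87×10^7 = 1.32941×10^11 km³/s².
In km: r₁ = 0.526 × 1.496×10^8 = 7.86896×10^7 km; r₂ = 3.00 × 1.496×10^8 = 4.488×10^8 km.
The Hohmann ellipse has a_t = (r₁ + r₂)/2 = 2.637448×10^8 km.
The periapsis of the transfer ellipse is at r = 7.86896×10^7 km.
Vis-viva: v = √[μ(2/r − 1/a_t)] = √[1.32941×10^11 × (2/7.86896×10^7 − 1/2.637448×10^8)] = 53.62 km/s.

v = 53.6 km/s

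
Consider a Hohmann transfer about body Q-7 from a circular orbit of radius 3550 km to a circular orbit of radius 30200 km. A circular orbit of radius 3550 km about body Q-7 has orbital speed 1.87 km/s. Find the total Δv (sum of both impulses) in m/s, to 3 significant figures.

Δv = 979 m/s

From the circular-orbit relation v² = μ/r at r = 3550 km: μ = v²r = (1.87)² × 3550 = 12414.0 km³/s².
Semi-major axis of the transfer orbit: a_t = (3550 + 30200)/2 = 16875 km.
Circular speed at r₁: v₁ = √(μ/r₁) = √(12414.0/3550) = 1.8700 km/s.
On the transfer ellipse at r₁, vis-viva gives v_p = √[μ(2/r₁ − 1/a_t)] = 2.5016 km/s.
First burn Δv₁ = |v_p − v₁| = 0.6316 km/s.
Circular speed at r₂: v₂ = √(μ/r₂) = 0.64114 km/s.
Transfer-orbit speed at r₂: v_a = √[μ(2/r₂ − 1/a_t)] = 0.29407 km/s.
Second burn Δv₂ = |v₂ − v_a| = 0.3471 km/s.
Total Δv = Δv₁ + Δv₂ = 0.9787 km/s.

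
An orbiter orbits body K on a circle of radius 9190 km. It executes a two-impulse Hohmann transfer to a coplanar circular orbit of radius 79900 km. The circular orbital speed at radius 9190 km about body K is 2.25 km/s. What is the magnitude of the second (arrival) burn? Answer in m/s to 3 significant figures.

Δv₂ = 416 m/s

From the circular-orbit relation v² = μ/r at r = 9190 km: μ = v²r = (2.25)² × 9190 = 46524.4 km³/s².
Transfer-ellipse semi-major axis a_t = (r₁ + r₂)/2 = (9190 + 79900)/2 = 44545 km.
Circular speed at r = 79900 km: v_c = √(μ/r) = 0.7631 km/s.
Transfer-orbit speed at the same r (vis-viva, a = a_t): v_t = √[μ(2/r − 1/a_t)] = 0.3466 km/s.
Δv₂ = |v_t − v_c| = |0.3466 − 0.7631| = 0.4165 km/s.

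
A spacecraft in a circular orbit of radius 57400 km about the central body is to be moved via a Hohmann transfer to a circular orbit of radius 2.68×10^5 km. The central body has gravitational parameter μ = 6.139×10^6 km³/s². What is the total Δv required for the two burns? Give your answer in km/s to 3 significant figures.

Semi-major axis of the transfer orbit: a_t = (57400 + 2.680×10^5)/2 = 1.627×10^5 km.
At r₁ the circular-orbit speed is v₁ = √(μ/r₁) = 10.3417 km/s.
On the transfer ellipse at r₁, vis-viva equation gives v_p = √[μ(2/r₁ − 1/a_t)] = 13.2729 km/s.
First burn Δv₁ = |v_p − v₁| = 2.93120 km/s.
Circular speed at r₂: v₂ = √(μ/r₂) = 4.786096 km/s.
Transfer-orbit speed at r₂: v_a = √[μ(2/r₂ − 1/a_t)] = 2.842782 km/s.
Second burn Δv₂ = |v₂ − v_a| = 1.94331 km/s.
Total Δv = Δv₁ + Δv₂ = 4.875 km/s.

Δv = 4.87 km/s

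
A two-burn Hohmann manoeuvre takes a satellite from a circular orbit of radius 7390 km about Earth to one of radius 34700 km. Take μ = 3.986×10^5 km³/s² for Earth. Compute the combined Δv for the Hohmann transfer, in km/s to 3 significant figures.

The Hohmann ellipse has a_t = (r₁ + r₂)/2 = 21045 km.
Circular speed at r₁: v₁ = √(μ/r₁) = √(3.986×10^5/7390) = 7.3442 km/s.
On the transfer ellipse at r₁, vis-viva gives v_p = √[μ(2/r₁ − 1/a_t)] = 9.4305 km/s.
First burn Δv₁ = |v_p − v₁| = 2.086 km/s.
At r₂, v₂ = √(μ/r₂) = 3.389 km/s.
Transfer-orbit speed at r₂: v_a = √[μ(2/r₂ − 1/a_t)] = 2.008 km/s.
Second burn Δv₂ = |v₂ − v_a| = 1.381 km/s.
Δv = Δv₁ + Δv₂ = 2.086 + 1.381 = 3.467 km/s.

Δv = 3.47 km/s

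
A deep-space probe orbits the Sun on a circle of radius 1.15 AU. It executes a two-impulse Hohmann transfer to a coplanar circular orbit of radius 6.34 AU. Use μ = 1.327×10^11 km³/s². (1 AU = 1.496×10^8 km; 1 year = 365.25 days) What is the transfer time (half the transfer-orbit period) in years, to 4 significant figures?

In km: r₁ = 1.15 × 1.496×10^8 = 1.7204×10^8 km; r₂ = 6.34 × 1.496×10^8 = 9.48464×10^8 km.
Semi-major axis of the transfer orbit: a_t = (1.7204×10^8 + 9.48464×10^8)/2 = 5.60252×10^8 km.
By Kepler's third law the transfer-orbit period is T = 2π√(a_t³/μ), so t = T/2 = 1.1436×10^8 s.
Converting: 1.1436×10^8 s ÷ 3.15576×10^7 s/year (365.25 × 86400) = 3.624 years.

t = 3.624 years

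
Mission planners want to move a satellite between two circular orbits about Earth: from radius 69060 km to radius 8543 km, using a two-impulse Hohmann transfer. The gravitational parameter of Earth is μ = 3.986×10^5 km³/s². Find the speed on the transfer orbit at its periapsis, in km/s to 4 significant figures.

Semi-major axis of the transfer orbit: a_t = (69060 + 8543)/2 = 38801.5 km.
The periapsis of the transfer ellipse is at r = 8543 km.
From the vis-viva equation, v = √[μ(2/r − 1/a_t)] = 9.113 km/s.

v = 9.113 km/s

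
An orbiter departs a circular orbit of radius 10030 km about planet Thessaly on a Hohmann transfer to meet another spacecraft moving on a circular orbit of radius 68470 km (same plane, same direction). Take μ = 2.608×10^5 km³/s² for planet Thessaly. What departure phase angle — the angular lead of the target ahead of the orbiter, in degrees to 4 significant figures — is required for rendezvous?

Transfer-ellipse semi-major axis a_t = (r₁ + r₂)/2 = (10030 + 68470)/2 = 39250 km.
The half-period of the transfer ellipse is t = π√(a_t³/μ) = 47836 s.
The target's mean motion on its circular orbit is ω₂ = √(μ/r₂³) = 2.8504×10^-5 rad/s.
Angle swept by the target during transfer: ω₂·t = 1.3635 rad = 78.12°.
The orbiter traverses 180° on the transfer ellipse, so the target must lead by 180° − 78.12° = 101.9°.

φ = 101.9°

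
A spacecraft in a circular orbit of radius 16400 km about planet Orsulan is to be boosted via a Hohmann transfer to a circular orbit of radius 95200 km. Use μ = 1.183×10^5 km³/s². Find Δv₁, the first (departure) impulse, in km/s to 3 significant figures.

Δv₁ = 0.822 km/s

The Hohmann ellipse has a_t = (r₁ + r₂)/2 = 55800 km.
Circular speed at r = 16400 km: v_c = √(μ/r) = 2.6858 km/s.
Transfer-orbit speed at the same r (vis-viva, a = a_t): v_t = √[μ(2/r − 1/a_t)] = 3.5081 km/s.
Δv₁ = |v_t − v_c| = |3.5081 − 2.6858| = 0.8223 km/s.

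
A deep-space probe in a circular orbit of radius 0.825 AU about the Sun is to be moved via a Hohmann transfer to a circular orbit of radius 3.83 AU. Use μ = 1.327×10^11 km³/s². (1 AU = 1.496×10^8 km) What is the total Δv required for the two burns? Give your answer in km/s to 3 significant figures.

Δv = 15.4 km/s

In km: r₁ = 0.825 × 1.496×10^8 = 1.2342×10^8 km; r₂ = 3.83 × 1.496×10^8 = 5.72968×10^8 km.
The Hohmann ellipse has a_t = (r₁ + r₂)/2 = 3.48194×10^8 km.
Circular speed at r₁: v₁ = √(μ/r₁) = √(1.327×10^11/1.2342×10^8) = 32.790 km/s.
Transfer-orbit speed at r₁ (v² = μ(2/r − 1/a)): v_p = √[μ(2/r₁ − 1/a_t)] = 42.063 km/s.
First burn Δv₁ = |v_p − v₁| = 9.273 km/s.
Circular speed at r₂: v₂ = √(μ/r₂) = 15.2184 km/s.
Transfer-orbit speed at r₂: v_a = √[μ(2/r₂ − 1/a_t)] = 9.06051 km/s.
Second burn Δv₂ = |v₂ − v_a| = 6.158 km/s.
Total Δv = Δv₁ + Δv₂ = 15.43 km/s.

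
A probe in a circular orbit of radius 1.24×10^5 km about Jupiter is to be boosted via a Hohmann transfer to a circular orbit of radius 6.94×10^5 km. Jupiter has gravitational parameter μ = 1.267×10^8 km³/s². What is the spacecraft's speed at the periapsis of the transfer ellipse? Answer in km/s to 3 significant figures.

v = 41.6 km/s

Transfer-ellipse semi-major axis a_t = (r₁ + r₂)/2 = (1.240×10^5 + 6.940×10^5)/2 = 4.090×10^5 km.
At periapsis, r = 1.240×10^5 km.
Vis-viva: v = √[μ(2/r − 1/a_t)] = √[1.267×10^8 × (2/1.240×10^5 − 1/4.090×10^5)] = 41.64 km/s.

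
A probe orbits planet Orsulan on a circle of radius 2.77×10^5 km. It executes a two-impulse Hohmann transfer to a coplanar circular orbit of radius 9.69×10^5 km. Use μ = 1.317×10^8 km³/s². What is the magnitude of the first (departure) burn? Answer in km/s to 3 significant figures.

The Hohmann ellipse has a_t = (r₁ + r₂)/2 = 6.230×10^5 km.
Circular speed at r = 2.770×10^5 km: v_c = √(μ/r) = 21.805 km/s.
Vis-viva on the transfer ellipse at r = 2.770×10^5 km gives v_t = √[μ(2/r − 1/a_t)] = 27.194 km/s.
Δv₁ = |v_t − v_c| = |27.194 − 21.805| = 5.389 km/s.

Δv₁ = 5.39 km/s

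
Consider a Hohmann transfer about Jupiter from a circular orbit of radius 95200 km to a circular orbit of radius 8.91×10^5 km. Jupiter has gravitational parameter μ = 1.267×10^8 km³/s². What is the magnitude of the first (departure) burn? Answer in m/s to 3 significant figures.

Semi-major axis of the transfer orbit: a_t = (95200 + 8.910×10^5)/2 = 4.931×10^5 km.
On the circular orbit at r = 95200 km, v_c = √(μ/r) = 36.48 km/s.
Vis-viva on the transfer ellipse at r = 95200 km gives v_t = √[μ(2/r − 1/a_t)] = 49.04 km/s.
Δv₁ = |v_t − v_c| = |49.04 − 36.48| = 12.56 km/s.

Δv₁ = 12600 m/s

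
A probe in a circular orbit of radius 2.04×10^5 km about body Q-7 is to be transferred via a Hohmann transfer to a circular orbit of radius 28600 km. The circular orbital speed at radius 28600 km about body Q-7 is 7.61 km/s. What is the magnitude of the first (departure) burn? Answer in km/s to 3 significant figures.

From the circular-orbit relation v² = μ/r at r = 28600 km: μ = v²r = (7.61)² × 28600 = 1.65629×10^6 km³/s².
Semi-major axis of the transfer orbit: a_t = (2.040×10^5 + 28600)/2 = 1.163×10^5 km.
Circular speed at r = 2.040×10^5 km: v_c = √(μ/r) = 2.849 km/s.
Transfer-orbit speed at the same r (vis-viva, a = a_t): v_t = √[μ(2/r − 1/a_t)] = 1.413 km/s.
Δv₁ = |v_t − v_c| = |1.413 − 2.849| = 1.436 km/s.

Δv₁ = 1.44 km/s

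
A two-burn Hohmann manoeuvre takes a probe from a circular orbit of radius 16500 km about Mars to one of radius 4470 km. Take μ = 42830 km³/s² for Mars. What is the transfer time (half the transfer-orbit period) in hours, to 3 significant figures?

The Hohmann ellipse has a_t = (r₁ + r₂)/2 = 10485 km.
Half the transfer-orbit period gives t = π√(a_t³/μ) = 16300 s.
Converting: 16300 s ÷ 3600 s/hour = 4.53 hours.

t = 4.53 hours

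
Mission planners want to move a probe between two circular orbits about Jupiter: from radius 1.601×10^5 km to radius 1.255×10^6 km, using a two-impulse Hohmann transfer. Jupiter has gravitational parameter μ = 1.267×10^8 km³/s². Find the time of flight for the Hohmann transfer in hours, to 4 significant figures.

t = 46.14 hours

Semi-major axis of the transfer orbit: a_t = (1.601×10^5 + 1.255×10^6)/2 = 7.0755×10^5 km.
Half the transfer-orbit period gives t = π√(a_t³/μ) = 1.661×10^5 s.
Converting: 1.661×10^5 s ÷ 3600 s/hour = 46.14 hours.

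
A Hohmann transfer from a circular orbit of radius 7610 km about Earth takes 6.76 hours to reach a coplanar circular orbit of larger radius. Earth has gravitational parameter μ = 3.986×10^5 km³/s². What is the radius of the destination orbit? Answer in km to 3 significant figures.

Transfer time t = 6.76 hours = 24336 s, and t = π√(a_t³/μ).
So a_t = (μ t²/π²)^(1/3) = (3.986×10^5 × (24336)² / π²)^(1/3) = 28812 km.
Since a_t = (r₁ + r₂)/2, r₂ = 2a_t − r₁ = 2×28812 − 7610 = 50014 km.

r₂ = 50000 km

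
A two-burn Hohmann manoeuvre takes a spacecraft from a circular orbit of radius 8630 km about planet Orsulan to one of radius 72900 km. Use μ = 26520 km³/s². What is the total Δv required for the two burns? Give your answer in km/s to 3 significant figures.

Δv = 0.917 km/s

The Hohmann ellipse has a_t = (r₁ + r₂)/2 = 40765 km.
At r₁ the circular-orbit speed is v₁ = √(μ/r₁) = 1.75300 km/s.
Transfer-orbit speed at r₁ (v² = μ(2/r − 1/a)): v_p = √[μ(2/r₁ − 1/a_t)] = 2.34424 km/s.
First burn Δv₁ = |v_p − v₁| = 0.59124 km/s.
Circular speed at r₂: v₂ = √(μ/r₂) = 0.603147 km/s.
Transfer-orbit speed at r₂: v_a = √[μ(2/r₂ − 1/a_t)] = 0.277514 km/s.
Second burn Δv₂ = |v₂ − v_a| = 0.32563 km/s.
Δv = Δv₁ + Δv₂ = 0.59124 + 0.32563 = 0.9169 km/s.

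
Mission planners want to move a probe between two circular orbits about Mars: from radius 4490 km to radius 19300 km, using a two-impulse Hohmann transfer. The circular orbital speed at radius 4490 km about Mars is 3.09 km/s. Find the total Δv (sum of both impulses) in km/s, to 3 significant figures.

Δv = 1.42 km/s

From the circular-orbit relation v² = μ/r at r = 4490 km: μ = v²r = (3.09)² × 4490 = 42871.0 km³/s².
Semi-major axis of the transfer orbit: a_t = (4490 + 19300)/2 = 11895 km.
At r₁ the circular-orbit speed is v₁ = √(μ/r₁) = 3.090 km/s.
On the transfer ellipse at r₁, vis-viva gives v_p = √[μ(2/r₁ − 1/a_t)] = 3.936 km/s.
First burn Δv₁ = |v_p − v₁| = 0.8460 km/s.
At r₂, v₂ = √(μ/r₂) = 1.4904 km/s.
Transfer-orbit speed at r₂: v_a = √[μ(2/r₂ − 1/a_t)] = 0.91568 km/s.
Second burn Δv₂ = |v₂ − v_a| = 0.5747 km/s.
Δv = Δv₁ + Δv₂ = 0.8460 + 0.5747 = 1.421 km/s.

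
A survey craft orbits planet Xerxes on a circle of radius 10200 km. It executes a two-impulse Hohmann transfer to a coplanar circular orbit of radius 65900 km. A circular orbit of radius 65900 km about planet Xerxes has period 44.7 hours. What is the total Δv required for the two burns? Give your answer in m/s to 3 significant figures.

Δv = 3310 m/s

From Kepler's third law T² = 4π²r³/μ at r = 65900 km, T = 44.7 hours = 44.7 × 3600 s = 1.6092×10^5 s: μ = 4π²r³/T² = 4.36311×10^5 km³/s².
Transfer-ellipse semi-major axis a_t = (r₁ + r₂)/2 = (10200 + 65900)/2 = 38050 km.
Circular speed at r₁: v₁ = √(μ/r₁) = √(4.36311×10^5/10200) = 6.540 km/s.
On the transfer ellipse at r₁, vis-viva gives v_p = √[μ(2/r₁ − 1/a_t)] = 8.607 km/s.
First burn Δv₁ = |v_p − v₁| = 2.067 km/s.
Circular speed at r₂: v₂ = √(μ/r₂) = 2.573 km/s.
Transfer-orbit speed at r₂: v_a = √[μ(2/r₂ − 1/a_t)] = 1.332 km/s.
Second burn Δv₂ = |v₂ − v_a| = 1.241 km/s.
Δv = Δv₁ + Δv₂ = 2.067 + 1.241 = 3.308 km/s.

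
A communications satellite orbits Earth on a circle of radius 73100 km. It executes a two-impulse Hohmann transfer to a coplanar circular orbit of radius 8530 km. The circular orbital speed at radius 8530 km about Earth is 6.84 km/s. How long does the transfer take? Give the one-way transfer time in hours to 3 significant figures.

t = 11.4 hours

From the circular-orbit relation v² = μ/r at r = 8530 km: μ = v²r = (6.84)² × 8530 = 3.99081×10^5 km³/s².
The Hohmann ellipse has a_t = (r₁ + r₂)/2 = 40815 km.
By Kepler's third law the transfer-orbit period is T = 2π√(a_t³/μ), so t = T/2 = 41010 s.
Converting: 41010 s ÷ 3600 s/hour = 11.4 hours.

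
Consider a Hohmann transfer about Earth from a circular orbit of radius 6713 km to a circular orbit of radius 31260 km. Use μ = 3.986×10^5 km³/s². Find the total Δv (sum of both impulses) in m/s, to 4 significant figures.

Δv = 3629 m/s

The Hohmann ellipse has a_t = (r₁ + r₂)/2 = 18986.5 km.
At r₁ the circular-orbit speed is v₁ = √(μ/r₁) = 7.7057 km/s.
On the transfer ellipse at r₁, vis-viva equation gives v_p = √[μ(2/r₁ − 1/a_t)] = 9.8874 km/s.
First burn Δv₁ = |v_p − v₁| = 2.1817 km/s.
Circular speed at r₂: v₂ = √(μ/r₂) = 3.5709 km/s.
Transfer-orbit speed at r₂: v_a = √[μ(2/r₂ − 1/a_t)] = 2.1233 km/s.
Second burn Δv₂ = |v₂ − v_a| = 1.4476 km/s.
Δv = Δv₁ + Δv₂ = 2.1817 + 1.4476 = 3.629 km/s.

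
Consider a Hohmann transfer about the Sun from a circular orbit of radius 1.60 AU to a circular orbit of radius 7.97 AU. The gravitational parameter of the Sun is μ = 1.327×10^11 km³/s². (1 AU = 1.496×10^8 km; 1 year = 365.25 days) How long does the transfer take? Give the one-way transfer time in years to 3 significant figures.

t = 5.23 years

In km: r₁ = 1.60 × 1.496×10^8 = 2.3936×10^8 km; r₂ = 7.97 × 1.496×10^8 = 1.192312×10^9 km.
Semi-major axis of the transfer orbit: a_t = (2.3936×10^8 + 1.192312×10^9)/2 = 7.15836×10^8 km.
Transfer time t = π√(a_t³/μ) = π√((7.15836×10^8)³ / 1.327×10^11) = 1.652×10^8 s.
Converting: 1.652×10^8 s ÷ 3.15576×10^7 s/year (365.25 × 86400) = 5.23 years.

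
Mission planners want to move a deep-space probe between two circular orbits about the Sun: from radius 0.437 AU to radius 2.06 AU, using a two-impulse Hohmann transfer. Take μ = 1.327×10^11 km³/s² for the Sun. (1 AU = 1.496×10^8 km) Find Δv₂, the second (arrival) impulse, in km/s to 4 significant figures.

Δv₂ = 8.474 km/s

In km: r₁ = 0.437 × 1.496×10^8 = 6.53752×10^7 km; r₂ = 2.06 × 1.496×10^8 = 3.08176×10^8 km.
Semi-major axis of the transfer orbit: a_t = (6.53752×10^7 + 3.08176×10^8)/2 = 1.867756×10^8 km.
On the circular orbit at r = 3.08176×10^8 km, v_c = √(μ/r) = 20.751 km/s.
Transfer-orbit speed at the same r (vis-viva, a = a_t): v_t = √[μ(2/r − 1/a_t)] = 12.277 km/s.
Δv₂ = |v_t − v_c| = |12.277 − 20.751| = 8.474 km/s.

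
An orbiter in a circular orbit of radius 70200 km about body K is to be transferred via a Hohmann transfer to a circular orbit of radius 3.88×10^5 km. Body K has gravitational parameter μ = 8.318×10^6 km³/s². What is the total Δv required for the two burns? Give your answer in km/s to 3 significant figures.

Transfer-ellipse semi-major axis a_t = (r₁ + r₂)/2 = (70200 + 3.880×10^5)/2 = 2.291×10^5 km.
Circular speed at r₁: v₁ = √(μ/r₁) = √(8.318×10^6/70200) = 10.885 km/s.
Transfer-orbit speed at r₁ (vis-viva equation): v_p = √[μ(2/r₁ − 1/a_t)] = 14.166 km/s.
First burn Δv₁ = |v_p − v₁| = 3.281 km/s.
At r₂, v₂ = √(μ/r₂) = 4.630 km/s.
Transfer-orbit speed at r₂: v_a = √[μ(2/r₂ − 1/a_t)] = 2.563 km/s.
Second burn Δv₂ = |v₂ − v_a| = 2.067 km/s.
Δv = Δv₁ + Δv₂ = 3.281 + 2.067 = 5.348 km/s.

Δv = 5.35 km/s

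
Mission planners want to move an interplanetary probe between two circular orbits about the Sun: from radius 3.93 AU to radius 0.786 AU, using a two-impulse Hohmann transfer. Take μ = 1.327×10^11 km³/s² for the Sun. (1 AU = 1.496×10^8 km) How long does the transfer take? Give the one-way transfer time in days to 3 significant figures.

In km: r₁ = 3.93 × 1.496×10^8 = 5.87928×10^8 km; r₂ = 0.786 × 1.496×10^8 = 1.175856×10^8 km.
Semi-major axis of the transfer orbit: a_t = (5.87928×10^8 + 1.175856×10^8)/2 = 3.527568×10^8 km.
By Kepler's third law the transfer-orbit period is T = 2π√(a_t³/μ), so t = T/2 = 5.714×10^7 s.
Converting: 5.714×10^7 s ÷ 86400 s/day = 661 days.

t = 661 days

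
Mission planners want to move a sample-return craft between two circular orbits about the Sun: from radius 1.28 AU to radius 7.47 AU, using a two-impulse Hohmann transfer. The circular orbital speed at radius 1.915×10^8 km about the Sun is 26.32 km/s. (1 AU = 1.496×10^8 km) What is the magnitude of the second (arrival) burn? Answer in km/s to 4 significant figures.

Δv₂ = 5.002 km/s

From the circular-orbit relation v² = μ/r at r = 1.915×10^8 km: μ = v²r = (26.32)² × 1.915×10^8 = 1.32660×10^11 km³/s².
In km: r₁ = 1.28 × 1.496×10^8 = 1.91488×10^8 km; r₂ = 7.47 × 1.496×10^8 = 1.117512×10^9 km.
Semi-major axis of the transfer orbit: a_t = (1.91488×10^8 + 1.117512×10^9)/2 = 6.545×10^8 km.
Circular speed at r = 1.117512×10^9 km: v_c = √(μ/r) = 10.895 km/s.
Transfer-orbit speed at the same r (vis-viva, a = a_t): v_t = √[μ(2/r − 1/a_t)] = 5.8933 km/s.
Δv₂ = |v_t − v_c| = |5.8933 − 10.895| = 5.002 km/s.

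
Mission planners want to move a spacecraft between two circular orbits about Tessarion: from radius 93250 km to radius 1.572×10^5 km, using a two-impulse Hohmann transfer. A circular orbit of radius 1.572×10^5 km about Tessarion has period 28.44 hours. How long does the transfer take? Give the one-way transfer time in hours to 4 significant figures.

From Kepler's third law T² = 4π²r³/μ at r = 1.572×10^5 km, T = 28.44 hours = 28.44 × 3600 s = 1.02384×10^5 s: μ = 4π²r³/T² = 1.46303×10^7 km³/s².
The Hohmann ellipse has a_t = (r₁ + r₂)/2 = 1.25225×10^5 km.
Transfer time t = π√(a_t³/μ) = π√((1.25225×10^5)³ / 1.46303×10^7) = 36400 s.
Converting: 36400 s ÷ 3600 s/hour = 10.11 hours.

t = 10.11 hours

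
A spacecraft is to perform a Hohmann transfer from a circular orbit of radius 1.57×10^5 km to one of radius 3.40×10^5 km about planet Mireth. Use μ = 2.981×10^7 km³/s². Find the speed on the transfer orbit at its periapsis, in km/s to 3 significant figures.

Transfer-ellipse semi-major axis a_t = (r₁ + r₂)/2 = (1.570×10^5 + 3.400×10^5)/2 = 2.485×10^5 km.
At periapsis, r = 1.570×10^5 km.
From the vis-viva equation, v = √[μ(2/r − 1/a_t)] = 16.12 km/s.

v = 16.1 km/s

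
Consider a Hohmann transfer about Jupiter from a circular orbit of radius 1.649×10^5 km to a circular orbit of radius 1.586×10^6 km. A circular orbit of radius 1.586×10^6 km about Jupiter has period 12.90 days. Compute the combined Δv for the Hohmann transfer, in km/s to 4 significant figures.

Δv = 14.65 km/s

From Kepler's third law T² = 4π²r³/μ at r = 1.586×10^6 km, T = 12.90 days = 12.90 × 86400 s = 1.11456×10^6 s: μ = 4π²r³/T² = 1.26783×10^8 km³/s².
Semi-major axis of the transfer orbit: a_t = (1.649×10^5 + 1.586×10^6)/2 = 8.7545×10^5 km.
Circular speed at r₁: v₁ = √(μ/r₁) = √(1.26783×10^8/1.649×10^5) = 27.728 km/s.
On the transfer ellipse at r₁, v² = μ(2/r − 1/a) gives v_p = √[μ(2/r₁ − 1/a_t)] = 37.321 km/s.
First burn Δv₁ = |v_p − v₁| = 9.593 km/s.
At r₂, v₂ = √(μ/r₂) = 8.94087 km/s.
Transfer-orbit speed at r₂: v_a = √[μ(2/r₂ − 1/a_t)] = 3.88038 km/s.
Second burn Δv₂ = |v₂ − v_a| = 5.060 km/s.
Δv = Δv₁ + Δv₂ = 9.593 + 5.060 = 14.65 km/s.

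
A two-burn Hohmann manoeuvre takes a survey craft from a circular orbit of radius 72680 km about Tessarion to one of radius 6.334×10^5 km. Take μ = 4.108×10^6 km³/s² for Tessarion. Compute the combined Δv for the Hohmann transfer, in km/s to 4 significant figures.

Δv = 3.943 km/s

The Hohmann ellipse has a_t = (r₁ + r₂)/2 = 3.5304×10^5 km.
At r₁ the circular-orbit speed is v₁ = √(μ/r₁) = 7.518 km/s.
Transfer-orbit speed at r₁ (vis-viva equation): v_p = √[μ(2/r₁ − 1/a_t)] = 10.07 km/s.
First burn Δv₁ = |v_p − v₁| = 2.552 km/s.
At r₂, v₂ = √(μ/r₂) = 2.547 km/s.
Transfer-orbit speed at r₂: v_a = √[μ(2/r₂ − 1/a_t)] = 1.156 km/s.
Second burn Δv₂ = |v₂ − v_a| = 1.391 km/s.
Total Δv = Δv₁ + Δv₂ = 3.943 km/s.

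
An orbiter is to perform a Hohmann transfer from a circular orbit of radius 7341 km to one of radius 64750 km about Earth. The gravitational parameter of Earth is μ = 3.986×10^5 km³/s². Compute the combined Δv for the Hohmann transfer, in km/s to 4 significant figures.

Δv = 3.869 km/s

Semi-major axis of the transfer orbit: a_t = (7341 + 64750)/2 = 36045.5 km.
Circular speed at r₁: v₁ = √(μ/r₁) = √(3.986×10^5/7341) = 7.3687 km/s.
On the transfer ellipse at r₁, vis-viva gives v_p = √[μ(2/r₁ − 1/a_t)] = 9.8761 km/s.
First burn Δv₁ = |v_p − v₁| = 2.5074 km/s.
Circular speed at r₂: v₂ = √(μ/r₂) = 2.4811 km/s.
Transfer-orbit speed at r₂: v_a = √[μ(2/r₂ − 1/a_t)] = 1.1197 km/s.
Second burn Δv₂ = |v₂ − v_a| = 1.3614 km/s.
Δv = Δv₁ + Δv₂ = 2.5074 + 1.3614 = 3.869 km/s.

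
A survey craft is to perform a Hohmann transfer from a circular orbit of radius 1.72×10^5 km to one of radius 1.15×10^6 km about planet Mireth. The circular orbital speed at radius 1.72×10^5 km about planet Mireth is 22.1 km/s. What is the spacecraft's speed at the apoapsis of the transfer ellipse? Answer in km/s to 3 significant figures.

v = 4.36 km/s

From the circular-orbit relation v² = μ/r at r = 1.72×10^5 km: μ = v²r = (22.1)² × 1.72×10^5 = 8.40065×10^7 km³/s².
Semi-major axis of the transfer orbit: a_t = (1.720×10^5 + 1.150×10^6)/2 = 6.610×10^5 km.
At apoapsis, r = 1.150×10^6 km.
Vis-viva: v = √[μ(2/r − 1/a_t)] = √[8.40065×10^7 × (2/1.150×10^6 − 1/6.610×10^5)] = 4.360 km/s.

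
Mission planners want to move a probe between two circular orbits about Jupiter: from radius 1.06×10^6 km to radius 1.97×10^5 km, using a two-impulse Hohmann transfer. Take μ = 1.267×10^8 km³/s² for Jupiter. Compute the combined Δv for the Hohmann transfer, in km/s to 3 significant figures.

Semi-major axis of the transfer orbit: a_t = (1.060×10^6 + 1.970×10^5)/2 = 6.285×10^5 km.
At r₁ the circular-orbit speed is v₁ = √(μ/r₁) = 10.933 km/s.
On the transfer ellipse at r₁, vis-viva gives v_a = √[μ(2/r₁ − 1/a_t)] = 6.1209 km/s.
First burn Δv₁ = |v_a − v₁| = 4.812 km/s.
Circular speed at r₂: v₂ = √(μ/r₂) = 25.36035 km/s.
Transfer-orbit speed at r₂: v_p = √[μ(2/r₂ − 1/a_t)] = 32.93483 km/s.
Second burn Δv₂ = |v₂ − v_p| = 7.574 km/s.
Total Δv = Δv₁ + Δv₂ = 12.39 km/s.

Δv = 12.4 km/s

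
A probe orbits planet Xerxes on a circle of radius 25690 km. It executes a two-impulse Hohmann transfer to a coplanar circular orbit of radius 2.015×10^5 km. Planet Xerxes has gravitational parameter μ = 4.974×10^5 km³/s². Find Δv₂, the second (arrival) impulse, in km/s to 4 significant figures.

Δv₂ = 0.8240 km/s

The Hohmann ellipse has a_t = (r₁ + r₂)/2 = 1.13595×10^5 km.
On the circular orbit at r = 2.015×10^5 km, v_c = √(μ/r) = 1.57114 km/s.
Vis-viva on the transfer ellipse at r = 2.015×10^5 km gives v_t = √[μ(2/r − 1/a_t)] = 0.747167 km/s.
Δv₂ = |v_t − v_c| = |0.747167 − 1.57114| = 0.8240 km/s.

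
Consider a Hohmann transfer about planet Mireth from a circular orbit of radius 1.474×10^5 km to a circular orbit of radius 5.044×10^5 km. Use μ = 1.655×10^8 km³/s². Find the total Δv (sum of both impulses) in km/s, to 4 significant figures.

The Hohmann ellipse has a_t = (r₁ + r₂)/2 = 3.259×10^5 km.
Circular speed at r₁: v₁ = √(μ/r₁) = √(1.655×10^8/1.474×10^5) = 33.5081 km/s.
On the transfer ellipse at r₁, vis-viva gives v_p = √[μ(2/r₁ − 1/a_t)] = 41.6865 km/s.
First burn Δv₁ = |v_p − v₁| = 8.178 km/s.
Circular speed at r₂: v₂ = √(μ/r₂) = 18.114 km/s.
Transfer-orbit speed at r₂: v_a = √[μ(2/r₂ − 1/a_t)] = 12.182 km/s.
Second burn Δv₂ = |v₂ − v_a| = 5.932 km/s.
Δv = Δv₁ + Δv₂ = 8.178 + 5.932 = 14.11 km/s.

Δv = 14.11 km/s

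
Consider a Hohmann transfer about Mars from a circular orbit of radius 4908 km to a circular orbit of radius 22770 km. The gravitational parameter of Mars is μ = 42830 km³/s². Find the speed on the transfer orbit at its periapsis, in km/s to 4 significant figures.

Semi-major axis of the transfer orbit: a_t = (4908 + 22770)/2 = 13839 km.
At periapsis, r = 4908 km.
Vis-viva: v = √[μ(2/r − 1/a_t)] = √[42830 × (2/4908 − 1/13839)] = 3.789 km/s.

v = 3.789 km/s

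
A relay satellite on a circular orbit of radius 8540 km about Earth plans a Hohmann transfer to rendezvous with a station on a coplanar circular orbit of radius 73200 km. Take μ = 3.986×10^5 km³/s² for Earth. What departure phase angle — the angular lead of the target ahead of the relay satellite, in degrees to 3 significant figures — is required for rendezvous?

Semi-major axis of the transfer orbit: a_t = (8540 + 73200)/2 = 40870 km.
Transfer time t = π√(a_t³/μ) = 41114 s.
Target angular speed ω₂ = √(μ/r₂³) = 3.1879×10^-5 rad/s.
Angle swept by the target during transfer: ω₂·t = 1.3107 rad = 75.10°.
Arrival is 180° from departure on the ellipse, so φ = 180° − 75.10° = 105°.

φ = 105°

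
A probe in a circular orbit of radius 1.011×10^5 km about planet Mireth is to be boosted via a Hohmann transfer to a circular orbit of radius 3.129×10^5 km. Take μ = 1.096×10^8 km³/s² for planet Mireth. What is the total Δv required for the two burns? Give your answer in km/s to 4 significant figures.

Δv = 13.19 km/s

Transfer-ellipse semi-major axis a_t = (r₁ + r₂)/2 = (1.011×10^5 + 3.129×10^5)/2 = 2.070×10^5 km.
At r₁ the circular-orbit speed is v₁ = √(μ/r₁) = 32.9253 km/s.
On the transfer ellipse at r₁, vis-viva equation gives v_p = √[μ(2/r₁ − 1/a_t)] = 40.4806 km/s.
First burn Δv₁ = |v_p − v₁| = 7.555 km/s.
Circular speed at r₂: v₂ = √(μ/r₂) = 18.716 km/s.
Transfer-orbit speed at r₂: v_a = √[μ(2/r₂ − 1/a_t)] = 13.080 km/s.
Second burn Δv₂ = |v₂ − v_a| = 5.636 km/s.
Total Δv = Δv₁ + Δv₂ = 13.19 km/s.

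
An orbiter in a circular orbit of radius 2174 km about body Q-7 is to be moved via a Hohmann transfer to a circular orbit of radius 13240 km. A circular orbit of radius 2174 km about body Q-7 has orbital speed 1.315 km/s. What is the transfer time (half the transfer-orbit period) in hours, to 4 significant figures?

From the circular-orbit relation v² = μ/r at r = 2174 km: μ = v²r = (1.315)² × 2174 = 3759.34 km³/s².
Transfer-ellipse semi-major axis a_t = (r₁ + r₂)/2 = (2174 + 13240)/2 = 7707 km.
Transfer time t = π√(a_t³/μ) = π√((7707)³ / 3759.34) = 34667 s.
Converting: 34667 s ÷ 3600 s/hour = 9.630 hours.

t = 9.630 hours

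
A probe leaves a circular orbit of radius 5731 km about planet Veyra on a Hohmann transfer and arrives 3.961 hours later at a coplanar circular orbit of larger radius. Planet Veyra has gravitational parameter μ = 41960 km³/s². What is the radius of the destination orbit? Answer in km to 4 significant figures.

r₂ = 13320 km

Transfer time t = 3.961 hours = 14259.6 s, and t = π√(a_t³/μ).
So a_t = (μ t²/π²)^(1/3) = (41960 × (14259.6)² / π²)^(1/3) = 9526.1 km.
Since a_t = (r₁ + r₂)/2, r₂ = 2a_t − r₁ = 2×9526.1 − 5731 = 13321.2 km.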